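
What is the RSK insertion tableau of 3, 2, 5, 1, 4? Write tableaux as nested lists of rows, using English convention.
P = [[1, 4], [2, 5], [3]]

Insert 3: appended to row 1. P = [[3]].
Insert 2: 2 bumps 3 from row 1; 3 starts row 2. P = [[2], [3]].
Insert 5: appended to row 1. P = [[2, 5], [3]].
Insert 1: 1 bumps 2 from row 1; 2 bumps 3 from row 2; 3 starts row 3. P = [[1, 5], [2], [3]].
Insert 4: 4 bumps 5 from row 1; 5 appends to row 2. P = [[1, 4], [2, 5], [3]].

So P = [[1, 4], [2, 5], [3]].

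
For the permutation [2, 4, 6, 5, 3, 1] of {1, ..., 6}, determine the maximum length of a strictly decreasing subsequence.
4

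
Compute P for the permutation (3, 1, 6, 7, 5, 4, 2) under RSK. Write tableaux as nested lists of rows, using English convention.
P = [[1, 2, 7], [3, 4], [5], [6]]

Insert 3: appended to row 1. P = [[3]].
Insert 1: 1 bumps 3 from row 1; 3 starts row 2. P = [[1], [3]].
Insert 6: appended to row 1. P = [[1, 6], [3]].
Insert 7: appended to row 1. P = [[1, 6, 7], [3]].
Insert 5: 5 bumps 6 from row 1; 6 appends to row 2. P = [[1, 5, 7], [3, 6]].
Insert 4: 4 bumps 5 from row 1; 5 bumps 6 from row 2; 6 starts row 3. P = [[1, 4, 7], [3, 5], [6]].
Insert 2: 2 bumps 4 from row 1; 4 bumps 5 from row 2; 5 bumps 6 from row 3; 6 starts row 4. P = [[1, 2, 7], [3, 4], [5], [6]].

So P = [[1, 2, 7], [3, 4], [5], [6]].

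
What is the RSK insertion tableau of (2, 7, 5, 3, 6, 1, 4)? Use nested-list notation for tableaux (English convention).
P = [[1, 3, 4], [2, 6], [5], [7]]

Insert 2: appended to row 1. P = [[2]].
Insert 7: appended to row 1. P = [[2, 7]].
Insert 5: 5 bumps 7 from row 1; 7 starts row 2. P = [[2, 5], [7]].
Insert 3: 3 bumps 5 from row 1; 5 bumps 7 from row 2; 7 starts row 3. P = [[2, 3], [5], [7]].
Insert 6: appended to row 1. P = [[2, 3, 6], [5], [7]].
Insert 1: 1 bumps 2 from row 1; 2 bumps 5 from row 2; 5 bumps 7 from row 3; 7 starts row 4. P = [[1, 3, 6], [2], [5], [7]].
Insert 4: 4 bumps 6 from row 1; 6 appends to row 2. P = [[1, 3, 4], [2, 6], [5], [7]].

So P = [[1, 3, 4], [2, 6], [5], [7]].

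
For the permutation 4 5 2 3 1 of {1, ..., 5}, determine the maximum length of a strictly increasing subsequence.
2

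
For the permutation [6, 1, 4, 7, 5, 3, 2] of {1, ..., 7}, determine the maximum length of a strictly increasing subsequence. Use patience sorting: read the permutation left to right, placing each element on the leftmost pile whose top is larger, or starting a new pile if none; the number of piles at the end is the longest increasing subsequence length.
6: new pile. tops = [6]
1: onto pile 1 (replacing 6). tops = [1]
4: new pile. tops = [1, 4]
7: new pile. tops = [1, 4, 7]
5: onto pile 3 (replacing 7). tops = [1, 4, 5]
3: onto pile 2 (replacing 4). tops = [1, 3, 5]
2: onto pile 2 (replacing 3). tops = [1, 2, 5]

3 piles, so the longest increasing subsequence has length 3.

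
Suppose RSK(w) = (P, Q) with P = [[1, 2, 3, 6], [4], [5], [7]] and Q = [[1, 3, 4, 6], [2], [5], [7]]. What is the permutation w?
7 1 2 5 4 6 3

Reverse the RSK construction: for i from n down to 1, find the cell of Q containing i, remove the entry at that cell from P, and reverse-bump it up through P; the value ejected from row 1 is w(i).

Step i=7: Q has 7 at row 4, column 1; remove 7 from row 4 of P and reverse-bump: 7 enters row 3 and ejects 5; 5 enters row 2 and ejects 4; 4 enters row 1 and ejects 3. So w(7) = 3. P is now [[1, 2, 4, 6], [5], [7]].
Step i=6: Q has 6 at row 1, column 4; remove that cell from P, ejecting 6. So w(6) = 6. P is now [[1, 2, 4], [5], [7]].
Step i=5: Q has 5 at row 3, column 1; remove 7 from row 3 of P and reverse-bump: 7 enters row 2 and ejects 5; 5 enters row 1 and ejects 4. So w(5) = 4. P is now [[1, 2, 5], [7]].
Step i=4: Q has 4 at row 1, column 3; remove that cell from P, ejecting 5. So w(4) = 5. P is now [[1, 2], [7]].
Step i=3: Q has 3 at row 1, column 2; remove that cell from P, ejecting 2. So w(3) = 2. P is now [[1], [7]].
Step i=2: Q has 2 at row 2, column 1; remove 7 from row 2 of P and reverse-bump: 7 enters row 1 and ejects 1. So w(2) = 1. P is now [[7]].
Step i=1: Q has 1 at row 1, column 1; remove that cell from P, ejecting 7. So w(1) = 7. P is now [].

So w = 7 1 2 5 4 6 3.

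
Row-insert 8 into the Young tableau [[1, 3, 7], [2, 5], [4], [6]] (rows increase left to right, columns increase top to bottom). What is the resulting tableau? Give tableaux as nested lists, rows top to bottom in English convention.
[[1, 3, 7, 8], [2, 5], [4], [6]]

8 is larger than every entry of row 1, so it is appended to row 1. The new tableau is [[1, 3, 7, 8], [2, 5], [4], [6]].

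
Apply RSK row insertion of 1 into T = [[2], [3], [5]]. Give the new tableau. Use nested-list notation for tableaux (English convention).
[[1], [2], [3], [5]]

In row 1, 1 replaces 2 (the leftmost entry greater than 1); 2 is bumped to row 2. In row 2, 2 replaces 3 (the leftmost entry greater than 2); 3 is bumped to row 3. In row 3, 3 replaces 5 (the leftmost entry greater than 3); 5 is bumped to row 4. 5 starts a new row 4. The new tableau is [[1], [2], [3], [5]].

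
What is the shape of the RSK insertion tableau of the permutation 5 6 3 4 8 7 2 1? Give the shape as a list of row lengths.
Row-insert each entry into an empty tableau.

After inserting 5: P = [[5]].
After inserting 6: P = [[5, 6]].
After inserting 3: P = [[3, 6], [5]].
After inserting 4: P = [[3, 4], [5, 6]].
After inserting 8: P = [[3, 4, 8], [5, 6]].
After inserting 7: P = [[3, 4, 7], [5, 6, 8]].
After inserting 2: P = [[2, 4, 7], [3, 6, 8], [5]].
After inserting 1: P = [[1, 4, 7], [2, 6, 8], [3], [5]].

The final insertion tableau P = [[1, 4, 7], [2, 6, 8], [3], [5]] has shape [3, 3, 1, 1].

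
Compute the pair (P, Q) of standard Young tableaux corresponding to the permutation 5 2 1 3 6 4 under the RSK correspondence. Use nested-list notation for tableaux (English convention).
P = [[1, 3, 4], [2, 6], [5]], Q = [[1, 4, 5], [2, 6], [3]]

Insert each entry of the permutation into P by Schensted row insertion, recording in Q the position of each new cell.

Insert 5: appended to row 1. P = [[5]].
Insert 2: 2 bumps 5 from row 1; 5 starts row 2. P = [[2], [5]].
Insert 1: 1 bumps 2 from row 1; 2 bumps 5 from row 2; 5 starts row 3. P = [[1], [2], [5]].
Insert 3: appended to row 1. P = [[1, 3], [2], [5]].
Insert 6: appended to row 1. P = [[1, 3, 6], [2], [5]].
Insert 4: 4 bumps 6 from row 1; 6 appends to row 2. P = [[1, 3, 4], [2, 6], [5]].

So P = [[1, 3, 4], [2, 6], [5]], Q = [[1, 4, 5], [2, 6], [3]].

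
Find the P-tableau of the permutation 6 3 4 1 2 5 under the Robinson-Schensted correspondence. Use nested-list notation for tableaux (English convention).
After inserting 6: P = [[6]].
After inserting 3: P = [[3], [6]].
After inserting 4: P = [[3, 4], [6]].
After inserting 1: P = [[1, 4], [3], [6]].
After inserting 2: P = [[1, 2], [3, 4], [6]].
After inserting 5: P = [[1, 2, 5], [3, 4], [6]].

So P = [[1, 2, 5], [3, 4], [6]].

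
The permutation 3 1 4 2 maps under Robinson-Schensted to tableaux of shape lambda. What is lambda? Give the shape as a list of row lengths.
Row-insert each entry into an empty tableau.

After inserting 3: P = [[3]].
After inserting 1: P = [[1], [3]].
After inserting 4: P = [[1, 4], [3]].
After inserting 2: P = [[1, 2], [3, 4]].

The final insertion tableau P = [[1, 2], [3, 4]] has shape [2, 2].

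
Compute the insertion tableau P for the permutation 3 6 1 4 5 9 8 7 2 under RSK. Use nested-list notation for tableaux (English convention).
Insert 3: appended to row 1. P = [[3]].
Insert 6: appended to row 1. P = [[3, 6]].
Insert 1: 1 bumps 3 from row 1; 3 starts row 2. P = [[1, 6], [3]].
Insert 4: 4 bumps 6 from row 1; 6 appends to row 2. P = [[1, 4], [3, 6]].
Insert 5: appended to row 1. P = [[1, 4, 5], [3, 6]].
Insert 9: appended to row 1. P = [[1, 4, 5, 9], [3, 6]].
Insert 8: 8 bumps 9 from row 1; 9 appends to row 2. P = [[1, 4, 5, 8], [3, 6, 9]].
Insert 7: 7 bumps 8 from row 1; 8 bumps 9 from row 2; 9 starts row 3. P = [[1, 4, 5, 7], [3, 6, 8], [9]].
Insert 2: 2 bumps 4 from row 1; 4 bumps 6 from row 2; 6 bumps 9 from row 3; 9 starts row 4. P = [[1, 2, 5, 7], [3, 4, 8], [6], [9]].

So P = [[1, 2, 5, 7], [3, 4, 8], [6], [9]].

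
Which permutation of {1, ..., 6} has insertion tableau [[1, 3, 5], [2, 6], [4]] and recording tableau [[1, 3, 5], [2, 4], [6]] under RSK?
Reverse the RSK construction: for i from n down to 1, find the cell of Q containing i, remove the entry at that cell from P, and reverse-bump it up through P; the value ejected from row 1 is w(i).

Step i=6: Q has 6 at row 3, column 1; remove 4 from row 3 of P and reverse-bump: 4 enters row 2 and ejects 2; 2 enters row 1 and ejects 1. So w(6) = 1. P is now [[2, 3, 5], [4, 6]].
Step i=5: Q has 5 at row 1, column 3; remove that cell from P, ejecting 5. So w(5) = 5. P is now [[2, 3], [4, 6]].
Step i=4: Q has 4 at row 2, column 2; remove 6 from row 2 of P and reverse-bump: 6 enters row 1 and ejects 3. So w(4) = 3. P is now [[2, 6], [4]].
Step i=3: Q has 3 at row 1, column 2; remove that cell from P, ejecting 6. So w(3) = 6. P is now [[2], [4]].
Step i=2: Q has 2 at row 2, column 1; remove 4 from row 2 of P and reverse-bump: 4 enters row 1 and ejects 2. So w(2) = 2. P is now [[4]].
Step i=1: Q has 1 at row 1, column 1; remove that cell from P, ejecting 4. So w(1) = 4. P is now [].

So w = 4 2 6 3 5 1.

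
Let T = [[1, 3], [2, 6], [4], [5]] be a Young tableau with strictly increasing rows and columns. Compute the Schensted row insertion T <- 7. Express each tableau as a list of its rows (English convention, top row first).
[[1, 3, 7], [2, 6], [4], [5]]

7 is larger than every entry of row 1, so it is appended to row 1. The new tableau is [[1, 3, 7], [2, 6], [4], [5]].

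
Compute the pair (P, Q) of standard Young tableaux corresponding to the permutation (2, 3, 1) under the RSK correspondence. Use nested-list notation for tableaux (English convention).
P = [[1, 3], [2]], Q = [[1, 2], [3]]

Insert each entry of the permutation into P by Schensted row insertion, recording in Q the position of each new cell.

After inserting 2: P = [[2]].
After inserting 3: P = [[2, 3]].
After inserting 1: P = [[1, 3], [2]].

So P = [[1, 3], [2]], Q = [[1, 2], [3]].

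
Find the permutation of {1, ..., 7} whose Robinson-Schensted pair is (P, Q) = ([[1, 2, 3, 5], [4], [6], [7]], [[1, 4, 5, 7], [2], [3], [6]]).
Reverse the RSK construction: for i from n down to 1, find the cell of Q containing i, remove the entry at that cell from P, and reverse-bump it up through P; the value ejected from row 1 is w(i).

Step i=7: Q has 7 at row 1, column 4; remove that cell from P, ejecting 5. So w(7) = 5. P is now [[1, 2, 3], [4], [6], [7]].
Step i=6: Q has 6 at row 4, column 1; remove 7 from row 4 of P and reverse-bump: 7 enters row 3 and ejects 6; 6 enters row 2 and ejects 4; 4 enters row 1 and ejects 3. So w(6) = 3. P is now [[1, 2, 4], [6], [7]].
Step i=5: Q has 5 at row 1, column 3; remove that cell from P, ejecting 4. So w(5) = 4. P is now [[1, 2], [6], [7]].
Step i=4: Q has 4 at row 1, column 2; remove that cell from P, ejecting 2. So w(4) = 2. P is now [[1], [6], [7]].
Step i=3: Q has 3 at row 3, column 1; remove 7 from row 3 of P and reverse-bump: 7 enters row 2 and ejects 6; 6 enters row 1 and ejects 1. So w(3) = 1. P is now [[6], [7]].
Step i=2: Q has 2 at row 2, column 1; remove 7 from row 2 of P and reverse-bump: 7 enters row 1 and ejects 6. So w(2) = 6. P is now [[7]].
Step i=1: Q has 1 at row 1, column 1; remove that cell from P, ejecting 7. So w(1) = 7. P is now [].

So w = 7 6 1 2 4 3 5.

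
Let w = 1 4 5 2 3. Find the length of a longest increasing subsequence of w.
3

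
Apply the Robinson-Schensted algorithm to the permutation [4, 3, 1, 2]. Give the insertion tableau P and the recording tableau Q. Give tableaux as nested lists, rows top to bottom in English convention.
Insert each entry of the permutation into P by Schensted row insertion, recording in Q the position of each new cell.

After inserting 4: P = [[4]].
After inserting 3: P = [[3], [4]].
After inserting 1: P = [[1], [3], [4]].
After inserting 2: P = [[1, 2], [3], [4]].

So P = [[1, 2], [3], [4]], Q = [[1, 4], [2], [3]].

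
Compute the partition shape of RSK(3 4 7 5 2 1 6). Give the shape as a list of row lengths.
[4, 1, 1, 1]

Row-insert each entry into an empty tableau.

After inserting 3: P = [[3]].
After inserting 4: P = [[3, 4]].
After inserting 7: P = [[3, 4, 7]].
After inserting 5: P = [[3, 4, 5], [7]].
After inserting 2: P = [[2, 4, 5], [3], [7]].
After inserting 1: P = [[1, 4, 5], [2], [3], [7]].
After inserting 6: P = [[1, 4, 5, 6], [2], [3], [7]].

The final insertion tableau P = [[1, 4, 5, 6], [2], [3], [7]] has shape [4, 1, 1, 1].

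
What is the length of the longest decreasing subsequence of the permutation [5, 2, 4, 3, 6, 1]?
4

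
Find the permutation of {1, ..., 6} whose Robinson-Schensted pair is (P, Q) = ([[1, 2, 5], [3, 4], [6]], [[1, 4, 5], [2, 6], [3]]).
6 3 1 4 5 2

Reverse the RSK construction: for i from n down to 1, find the cell of Q containing i, remove the entry at that cell from P, and reverse-bump it up through P; the value ejected from row 1 is w(i).

Step i=6: Q has 6 at row 2, column 2; remove 4 from row 2 of P and reverse-bump: 4 enters row 1 and ejects 2. So w(6) = 2. P is now [[1, 4, 5], [3], [6]].
Step i=5: Q has 5 at row 1, column 3; remove that cell from P, ejecting 5. So w(5) = 5. P is now [[1, 4], [3], [6]].
Step i=4: Q has 4 at row 1, column 2; remove that cell from P, ejecting 4. So w(4) = 4. P is now [[1], [3], [6]].
Step i=3: Q has 3 at row 3, column 1; remove 6 from row 3 of P and reverse-bump: 6 enters row 2 and ejects 3; 3 enters row 1 and ejects 1. So w(3) = 1. P is now [[3], [6]].
Step i=2: Q has 2 at row 2, column 1; remove 6 from row 2 of P and reverse-bump: 6 enters row 1 and ejects 3. So w(2) = 3. P is now [[6]].
Step i=1: Q has 1 at row 1, column 1; remove that cell from P, ejecting 6. So w(1) = 6. P is now [].

So w = 6 3 1 4 5 2.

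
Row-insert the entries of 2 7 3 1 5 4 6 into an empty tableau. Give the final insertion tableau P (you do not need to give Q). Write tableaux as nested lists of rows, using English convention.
Insert 2: appended to row 1. P = [[2]].
Insert 7: appended to row 1. P = [[2, 7]].
Insert 3: 3 bumps 7 from row 1; 7 starts row 2. P = [[2, 3], [7]].
Insert 1: 1 bumps 2 from row 1; 2 bumps 7 from row 2; 7 starts row 3. P = [[1, 3], [2], [7]].
Insert 5: appended to row 1. P = [[1, 3, 5], [2], [7]].
Insert 4: 4 bumps 5 from row 1; 5 appends to row 2. P = [[1, 3, 4], [2, 5], [7]].
Insert 6: appended to row 1. P = [[1, 3, 4, 6], [2, 5], [7]].

So P = [[1, 3, 4, 6], [2, 5], [7]].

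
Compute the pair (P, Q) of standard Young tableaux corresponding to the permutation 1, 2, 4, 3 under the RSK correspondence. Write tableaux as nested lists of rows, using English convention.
Insert each entry of the permutation into P by Schensted row insertion, recording in Q the position of each new cell.

After inserting 1: P = [[1]].
After inserting 2: P = [[1, 2]].
After inserting 4: P = [[1, 2, 4]].
After inserting 3: P = [[1, 2, 3], [4]].

So P = [[1, 2, 3], [4]], Q = [[1, 2, 3], [4]].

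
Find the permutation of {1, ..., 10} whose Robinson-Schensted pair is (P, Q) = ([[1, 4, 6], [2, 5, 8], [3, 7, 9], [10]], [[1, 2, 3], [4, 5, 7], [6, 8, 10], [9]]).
Reverse the RSK construction: for i from n down to 1, find the cell of Q containing i, remove the entry at that cell from P, and reverse-bump it up through P; the value ejected from row 1 is w(i).

Step i=10: Q has 10 at row 3, column 3; remove 9 from row 3 of P and reverse-bump: 9 enters row 2 and ejects 8; 8 enters row 1 and ejects 6. So w(10) = 6. P is now [[1, 4, 8], [2, 5, 9], [3, 7], [10]].
Step i=9: Q has 9 at row 4, column 1; remove 10 from row 4 of P and reverse-bump: 10 enters row 3 and ejects 7; 7 enters row 2 and ejects 5; 5 enters row 1 and ejects 4. So w(9) = 4. P is now [[1, 5, 8], [2, 7, 9], [3, 10]].
Step i=8: Q has 8 at row 3, column 2; remove 10 from row 3 of P and reverse-bump: 10 enters row 2 and ejects 9; 9 enters row 1 and ejects 8. So w(8) = 8. P is now [[1, 5, 9], [2, 7, 10], [3]].
Step i=7: Q has 7 at row 2, column 3; remove 10 from row 2 of P and reverse-bump: 10 enters row 1 and ejects 9. So w(7) = 9. P is now [[1, 5, 10], [2, 7], [3]].
Step i=6: Q has 6 at row 3, column 1; remove 3 from row 3 of P and reverse-bump: 3 enters row 2 and ejects 2; 2 enters row 1 and ejects 1. So w(6) = 1. P is now [[2, 5, 10], [3, 7]].
Step i=5: Q has 5 at row 2, column 2; remove 7 from row 2 of P and reverse-bump: 7 enters row 1 and ejects 5. So w(5) = 5. P is now [[2, 7, 10], [3]].
Step i=4: Q has 4 at row 2, column 1; remove 3 from row 2 of P and reverse-bump: 3 enters row 1 and ejects 2. So w(4) = 2. P is now [[3, 7, 10]].
Step i=3: Q has 3 at row 1, column 3; remove that cell from P, ejecting 10. So w(3) = 10. P is now [[3, 7]].
Step i=2: Q has 2 at row 1, column 2; remove that cell from P, ejecting 7. So w(2) = 7. P is now [[3]].
Step i=1: Q has 1 at row 1, column 1; remove that cell from P, ejecting 3. So w(1) = 3. P is now [].

So w = 3 7 10 2 5 1 9 8 4 6.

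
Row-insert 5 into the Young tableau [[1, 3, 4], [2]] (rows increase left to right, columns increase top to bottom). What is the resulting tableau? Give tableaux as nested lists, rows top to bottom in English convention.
5 is larger than every entry of row 1, so it is appended to row 1. The new tableau is [[1, 3, 4, 5], [2]].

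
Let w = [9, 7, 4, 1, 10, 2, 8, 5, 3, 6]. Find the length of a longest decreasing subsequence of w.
4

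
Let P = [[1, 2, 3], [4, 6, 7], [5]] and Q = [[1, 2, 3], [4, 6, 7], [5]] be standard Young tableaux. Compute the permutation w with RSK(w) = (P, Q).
5 6 7 4 1 2 3

Reverse the RSK construction: for i from n down to 1, find the cell of Q containing i, remove the entry at that cell from P, and reverse-bump it up through P; the value ejected from row 1 is w(i).

Step i=7: Q has 7 at row 2, column 3; remove 7 from row 2 of P and reverse-bump: 7 enters row 1 and ejects 3. So w(7) = 3. P is now [[1, 2, 7], [4, 6], [5]].
Step i=6: Q has 6 at row 2, column 2; remove 6 from row 2 of P and reverse-bump: 6 enters row 1 and ejects 2. So w(6) = 2. P is now [[1, 6, 7], [4], [5]].
Step i=5: Q has 5 at row 3, column 1; remove 5 from row 3 of P and reverse-bump: 5 enters row 2 and ejects 4; 4 enters row 1 and ejects 1. So w(5) = 1. P is now [[4, 6, 7], [5]].
Step i=4: Q has 4 at row 2, column 1; remove 5 from row 2 of P and reverse-bump: 5 enters row 1 and ejects 4. So w(4) = 4. P is now [[5, 6, 7]].
Step i=3: Q has 3 at row 1, column 3; remove that cell from P, ejecting 7. So w(3) = 7. P is now [[5, 6]].
Step i=2: Q has 2 at row 1, column 2; remove that cell from P, ejecting 6. So w(2) = 6. P is now [[5]].
Step i=1: Q has 1 at row 1, column 1; remove that cell from P, ejecting 5. So w(1) = 5. P is now [].

So w = 5 6 7 4 1 2 3.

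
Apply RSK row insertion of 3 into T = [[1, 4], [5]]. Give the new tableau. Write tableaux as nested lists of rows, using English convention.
In row 1, 3 replaces 4 (the leftmost entry greater than 3); 4 is bumped to row 2. In row 2, 4 replaces 5 (the leftmost entry greater than 4); 5 is bumped to row 3. 5 starts a new row 3. The new tableau is [[1, 3], [4], [5]].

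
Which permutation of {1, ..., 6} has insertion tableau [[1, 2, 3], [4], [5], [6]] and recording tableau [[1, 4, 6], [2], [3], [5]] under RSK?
6 5 1 4 2 3

Reverse the RSK construction: for i from n down to 1, find the cell of Q containing i, remove the entry at that cell from P, and reverse-bump it up through P; the value ejected from row 1 is w(i).

Step i=6: Q has 6 at row 1, column 3; remove that cell from P, ejecting 3. So w(6) = 3. P is now [[1, 2], [4], [5], [6]].
Step i=5: Q has 5 at row 4, column 1; remove 6 from row 4 of P and reverse-bump: 6 enters row 3 and ejects 5; 5 enters row 2 and ejects 4; 4 enters row 1 and ejects 2. So w(5) = 2. P is now [[1, 4], [5], [6]].
Step i=4: Q has 4 at row 1, column 2; remove that cell from P, ejecting 4. So w(4) = 4. P is now [[1], [5], [6]].
Step i=3: Q has 3 at row 3, column 1; remove 6 from row 3 of P and reverse-bump: 6 enters row 2 and ejects 5; 5 enters row 1 and ejects 1. So w(3) = 1. P is now [[5], [6]].
Step i=2: Q has 2 at row 2, column 1; remove 6 from row 2 of P and reverse-bump: 6 enters row 1 and ejects 5. So w(2) = 5. P is now [[6]].
Step i=1: Q has 1 at row 1, column 1; remove that cell from P, ejecting 6. So w(1) = 6. P is now [].

So w = 6 5 1 4 2 3.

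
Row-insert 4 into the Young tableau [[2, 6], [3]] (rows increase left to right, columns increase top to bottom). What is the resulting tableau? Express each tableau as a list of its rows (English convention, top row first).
[[2, 4], [3, 6]]

In row 1, 4 replaces 6 (the leftmost entry greater than 4); 6 is bumped to row 2. 6 is appended to row 2. The new tableau is [[2, 4], [3, 6]].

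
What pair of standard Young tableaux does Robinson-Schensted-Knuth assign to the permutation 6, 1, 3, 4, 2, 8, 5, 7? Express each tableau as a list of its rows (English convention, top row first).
P = [[1, 2, 4, 5, 7], [3, 8], [6]], Q = [[1, 3, 4, 6, 8], [2, 7], [5]]

Insert each entry of the permutation into P by Schensted row insertion, recording in Q the position of each new cell.

Insert 6: appended to row 1. P = [[6]].
Insert 1: 1 bumps 6 from row 1; 6 starts row 2. P = [[1], [6]].
Insert 3: appended to row 1. P = [[1, 3], [6]].
Insert 4: appended to row 1. P = [[1, 3, 4], [6]].
Insert 2: 2 bumps 3 from row 1; 3 bumps 6 from row 2; 6 starts row 3. P = [[1, 2, 4], [3], [6]].
Insert 8: appended to row 1. P = [[1, 2, 4, 8], [3], [6]].
Insert 5: 5 bumps 8 from row 1; 8 appends to row 2. P = [[1, 2, 4, 5], [3, 8], [6]].
Insert 7: appended to row 1. P = [[1, 2, 4, 5, 7], [3, 8], [6]].

So P = [[1, 2, 4, 5, 7], [3, 8], [6]], Q = [[1, 3, 4, 6, 8], [2, 7], [5]].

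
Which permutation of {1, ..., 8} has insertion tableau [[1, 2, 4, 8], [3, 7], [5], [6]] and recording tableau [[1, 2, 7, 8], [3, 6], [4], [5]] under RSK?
Reverse the RSK construction: for i from n down to 1, find the cell of Q containing i, remove the entry at that cell from P, and reverse-bump it up through P; the value ejected from row 1 is w(i).

Step i=8: Q has 8 at row 1, column 4; remove that cell from P, ejecting 8. So w(8) = 8. P is now [[1, 2, 4], [3, 7], [5], [6]].
Step i=7: Q has 7 at row 1, column 3; remove that cell from P, ejecting 4. So w(7) = 4. P is now [[1, 2], [3, 7], [5], [6]].
Step i=6: Q has 6 at row 2, column 2; remove 7 from row 2 of P and reverse-bump: 7 enters row 1 and ejects 2. So w(6) = 2. P is now [[1, 7], [3], [5], [6]].
Step i=5: Q has 5 at row 4, column 1; remove 6 from row 4 of P and reverse-bump: 6 enters row 3 and ejects 5; 5 enters row 2 and ejects 3; 3 enters row 1 and ejects 1. So w(5) = 1. P is now [[3, 7], [5], [6]].
Step i=4: Q has 4 at row 3, column 1; remove 6 from row 3 of P and reverse-bump: 6 enters row 2 and ejects 5; 5 enters row 1 and ejects 3. So w(4) = 3. P is now [[5, 7], [6]].
Step i=3: Q has 3 at row 2, column 1; remove 6 from row 2 of P and reverse-bump: 6 enters row 1 and ejects 5. So w(3) = 5. P is now [[6, 7]].
Step i=2: Q has 2 at row 1, column 2; remove that cell from P, ejecting 7. So w(2) = 7. P is now [[6]].
Step i=1: Q has 1 at row 1, column 1; remove that cell from P, ejecting 6. So w(1) = 6. P is now [].

So w = 6 7 5 3 1 2 4 8.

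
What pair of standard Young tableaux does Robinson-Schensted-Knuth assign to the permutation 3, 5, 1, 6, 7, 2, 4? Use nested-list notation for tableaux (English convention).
Insert each entry of the permutation into P by Schensted row insertion, recording in Q the position of each new cell.

Insert 3: appended to row 1. P = [[3]].
Insert 5: appended to row 1. P = [[3, 5]].
Insert 1: 1 bumps 3 from row 1; 3 starts row 2. P = [[1, 5], [3]].
Insert 6: appended to row 1. P = [[1, 5, 6], [3]].
Insert 7: appended to row 1. P = [[1, 5, 6, 7], [3]].
Insert 2: 2 bumps 5 from row 1; 5 appends to row 2. P = [[1, 2, 6, 7], [3, 5]].
Insert 4: 4 bumps 6 from row 1; 6 appends to row 2. P = [[1, 2, 4, 7], [3, 5, 6]].

So P = [[1, 2, 4, 7], [3, 5, 6]], Q = [[1, 2, 4, 5], [3, 6, 7]].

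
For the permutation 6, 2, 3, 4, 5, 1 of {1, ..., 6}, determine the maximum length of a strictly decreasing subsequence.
3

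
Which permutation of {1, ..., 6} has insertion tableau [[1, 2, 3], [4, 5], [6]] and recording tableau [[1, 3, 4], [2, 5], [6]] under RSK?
Reverse the RSK construction: for i from n down to 1, find the cell of Q containing i, remove the entry at that cell from P, and reverse-bump it up through P; the value ejected from row 1 is w(i).

Step i=6: Q has 6 at row 3, column 1; remove 6 from row 3 of P and reverse-bump: 6 enters row 2 and ejects 5; 5 enters row 1 and ejects 3. So w(6) = 3. P is now [[1, 2, 5], [4, 6]].
Step i=5: Q has 5 at row 2, column 2; remove 6 from row 2 of P and reverse-bump: 6 enters row 1 and ejects 5. So w(5) = 5. P is now [[1, 2, 6], [4]].
Step i=4: Q has 4 at row 1, column 3; remove that cell from P, ejecting 6. So w(4) = 6. P is now [[1, 2], [4]].
Step i=3: Q has 3 at row 1, column 2; remove that cell from P, ejecting 2. So w(3) = 2. P is now [[1], [4]].
Step i=2: Q has 2 at row 2, column 1; remove 4 from row 2 of P and reverse-bump: 4 enters row 1 and ejects 1. So w(2) = 1. P is now [[4]].
Step i=1: Q has 1 at row 1, column 1; remove that cell from P, ejecting 4. So w(1) = 4. P is now [].

So w = 4 1 2 6 5 3.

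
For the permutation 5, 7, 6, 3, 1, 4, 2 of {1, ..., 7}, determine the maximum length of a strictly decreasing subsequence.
4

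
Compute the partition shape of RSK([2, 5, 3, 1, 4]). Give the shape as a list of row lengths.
Row-insert each entry into an empty tableau.

After inserting 2: P = [[2]].
After inserting 5: P = [[2, 5]].
After inserting 3: P = [[2, 3], [5]].
After inserting 1: P = [[1, 3], [2], [5]].
After inserting 4: P = [[1, 3, 4], [2], [5]].

The final insertion tableau P = [[1, 3, 4], [2], [5]] has shape [3, 1, 1].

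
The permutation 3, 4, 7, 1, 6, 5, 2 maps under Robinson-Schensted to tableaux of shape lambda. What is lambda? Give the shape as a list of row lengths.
[3, 2, 1, 1]

Row-insert each entry into an empty tableau.

After inserting 3: P = [[3]].
After inserting 4: P = [[3, 4]].
After inserting 7: P = [[3, 4, 7]].
After inserting 1: P = [[1, 4, 7], [3]].
After inserting 6: P = [[1, 4, 6], [3, 7]].
After inserting 5: P = [[1, 4, 5], [3, 6], [7]].
After inserting 2: P = [[1, 2, 5], [3, 4], [6], [7]].

The final insertion tableau P = [[1, 2, 5], [3, 4], [6], [7]] has shape [3, 2, 1, 1].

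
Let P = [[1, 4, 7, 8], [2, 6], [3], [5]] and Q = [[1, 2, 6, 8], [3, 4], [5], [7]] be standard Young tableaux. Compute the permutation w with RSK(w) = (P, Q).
Reverse the RSK construction: for i from n down to 1, find the cell of Q containing i, remove the entry at that cell from P, and reverse-bump it up through P; the value ejected from row 1 is w(i).

Step i=8: Q has 8 at row 1, column 4; remove that cell from P, ejecting 8. So w(8) = 8. P is now [[1, 4, 7], [2, 6], [3], [5]].
Step i=7: Q has 7 at row 4, column 1; remove 5 from row 4 of P and reverse-bump: 5 enters row 3 and ejects 3; 3 enters row 2 and ejects 2; 2 enters row 1 and ejects 1. So w(7) = 1. P is now [[2, 4, 7], [3, 6], [5]].
Step i=6: Q has 6 at row 1, column 3; remove that cell from P, ejecting 7. So w(6) = 7. P is now [[2, 4], [3, 6], [5]].
Step i=5: Q has 5 at row 3, column 1; remove 5 from row 3 of P and reverse-bump: 5 enters row 2 and ejects 3; 3 enters row 1 and ejects 2. So w(5) = 2. P is now [[3, 4], [5, 6]].
Step i=4: Q has 4 at row 2, column 2; remove 6 from row 2 of P and reverse-bump: 6 enters row 1 and ejects 4. So w(4) = 4. P is now [[3, 6], [5]].
Step i=3: Q has 3 at row 2, column 1; remove 5 from row 2 of P and reverse-bump: 5 enters row 1 and ejects 3. So w(3) = 3. P is now [[5, 6]].
Step i=2: Q has 2 at row 1, column 2; remove that cell from P, ejecting 6. So w(2) = 6. P is now [[5]].
Step i=1: Q has 1 at row 1, column 1; remove that cell from P, ejecting 5. So w(1) = 5. P is now [].

So w = 5 6 3 4 2 7 1 8.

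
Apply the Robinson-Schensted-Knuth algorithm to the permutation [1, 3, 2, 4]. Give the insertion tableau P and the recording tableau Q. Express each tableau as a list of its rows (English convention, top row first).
Insert each entry of the permutation into P by Schensted row insertion, recording in Q the position of each new cell.

Insert 1: appended to row 1. P = [[1]], Q = [[1]].
Insert 3: appended to row 1. P = [[1, 3]], Q = [[1, 2]].
Insert 2: 2 bumps 3 from row 1; 3 starts row 2. P = [[1, 2], [3]], Q = [[1, 2], [3]].
Insert 4: appended to row 1. P = [[1, 2, 4], [3]], Q = [[1, 2, 4], [3]].

So P = [[1, 2, 4], [3]], Q = [[1, 2, 4], [3]].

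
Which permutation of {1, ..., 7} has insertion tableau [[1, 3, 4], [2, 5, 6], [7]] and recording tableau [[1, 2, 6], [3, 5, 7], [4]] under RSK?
2 7 5 1 3 6 4

Reverse RSK: for i = n, n-1, ..., 1, locate i in Q, remove the corresponding corner cell from P, and reverse-bump its entry up through P; the value ejected from row 1 is w(i).

So w = 2 7 5 1 3 6 4.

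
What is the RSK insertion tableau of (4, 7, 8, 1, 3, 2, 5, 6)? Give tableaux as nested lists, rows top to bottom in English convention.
P = [[1, 2, 5, 6], [3, 7, 8], [4]]

Insert 4: appended to row 1. P = [[4]].
Insert 7: appended to row 1. P = [[4, 7]].
Insert 8: appended to row 1. P = [[4, 7, 8]].
Insert 1: 1 bumps 4 from row 1; 4 starts row 2. P = [[1, 7, 8], [4]].
Insert 3: 3 bumps 7 from row 1; 7 appends to row 2. P = [[1, 3, 8], [4, 7]].
Insert 2: 2 bumps 3 from row 1; 3 bumps 4 from row 2; 4 starts row 3. P = [[1, 2, 8], [3, 7], [4]].
Insert 5: 5 bumps 8 from row 1; 8 appends to row 2. P = [[1, 2, 5], [3, 7, 8], [4]].
Insert 6: appended to row 1. P = [[1, 2, 5, 6], [3, 7, 8], [4]].

So P = [[1, 2, 5, 6], [3, 7, 8], [4]].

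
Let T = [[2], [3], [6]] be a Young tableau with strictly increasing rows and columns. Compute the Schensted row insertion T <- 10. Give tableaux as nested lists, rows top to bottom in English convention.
[[2, 10], [3], [6]]

10 is larger than every entry of row 1, so it is appended to row 1. The new tableau is [[2, 10], [3], [6]].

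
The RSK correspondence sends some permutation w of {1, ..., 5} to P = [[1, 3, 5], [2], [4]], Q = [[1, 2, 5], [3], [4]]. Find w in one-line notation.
2 4 3 1 5

Reverse the RSK construction: for i from n down to 1, find the cell of Q containing i, remove the entry at that cell from P, and reverse-bump it up through P; the value ejected from row 1 is w(i).

Step i=5: Q has 5 at row 1, column 3; remove that cell from P, ejecting 5. So w(5) = 5. P is now [[1, 3], [2], [4]].
Step i=4: Q has 4 at row 3, column 1; remove 4 from row 3 of P and reverse-bump: 4 enters row 2 and ejects 2; 2 enters row 1 and ejects 1. So w(4) = 1. P is now [[2, 3], [4]].
Step i=3: Q has 3 at row 2, column 1; remove 4 from row 2 of P and reverse-bump: 4 enters row 1 and ejects 3. So w(3) = 3. P is now [[2, 4]].
Step i=2: Q has 2 at row 1, column 2; remove that cell from P, ejecting 4. So w(2) = 4. P is now [[2]].
Step i=1: Q has 1 at row 1, column 1; remove that cell from P, ejecting 2. So w(1) = 2. P is now [].

So w = 2 4 3 1 5.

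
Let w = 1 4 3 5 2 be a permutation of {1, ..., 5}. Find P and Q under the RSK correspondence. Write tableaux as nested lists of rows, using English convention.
P = [[1, 2, 5], [3], [4]], Q = [[1, 2, 4], [3], [5]]

Insert each entry of the permutation into P by Schensted row insertion, recording in Q the position of each new cell.

Insert 1: appended to row 1. P = [[1]], Q = [[1]].
Insert 4: appended to row 1. P = [[1, 4]], Q = [[1, 2]].
Insert 3: 3 bumps 4 from row 1; 4 starts row 2. P = [[1, 3], [4]], Q = [[1, 2], [3]].
Insert 5: appended to row 1. P = [[1, 3, 5], [4]], Q = [[1, 2, 4], [3]].
Insert 2: 2 bumps 3 from row 1; 3 bumps 4 from row 2; 4 starts row 3. P = [[1, 2, 5], [3], [4]], Q = [[1, 2, 4], [3], [5]].

So P = [[1, 2, 5], [3], [4]], Q = [[1, 2, 4], [3], [5]].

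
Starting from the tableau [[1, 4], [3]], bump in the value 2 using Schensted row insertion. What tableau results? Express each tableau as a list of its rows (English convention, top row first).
In row 1, 2 replaces 4 (the leftmost entry greater than 2); 4 is bumped to row 2. 4 is appended to row 2. The new tableau is [[1, 2], [3, 4]].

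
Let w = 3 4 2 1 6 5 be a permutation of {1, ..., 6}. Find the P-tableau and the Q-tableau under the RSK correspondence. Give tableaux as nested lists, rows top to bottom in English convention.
Insert each entry of the permutation into P by Schensted row insertion, recording in Q the position of each new cell.

After inserting 3: P = [[3]].
After inserting 4: P = [[3, 4]].
After inserting 2: P = [[2, 4], [3]].
After inserting 1: P = [[1, 4], [2], [3]].
After inserting 6: P = [[1, 4, 6], [2], [3]].
After inserting 5: P = [[1, 4, 5], [2, 6], [3]].

So P = [[1, 4, 5], [2, 6], [3]], Q = [[1, 2, 5], [3, 6], [4]].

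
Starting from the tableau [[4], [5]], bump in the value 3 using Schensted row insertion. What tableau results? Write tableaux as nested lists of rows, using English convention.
In row 1, 3 replaces 4 (the leftmost entry greater than 3); 4 is bumped to row 2. In row 2, 4 replaces 5 (the leftmost entry greater than 4); 5 is bumped to row 3. 5 starts a new row 3. The new tableau is [[3], [4], [5]].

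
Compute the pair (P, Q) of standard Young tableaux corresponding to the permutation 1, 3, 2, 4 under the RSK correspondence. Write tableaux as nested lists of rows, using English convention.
P = [[1, 2, 4], [3]], Q = [[1, 2, 4], [3]]

Insert each entry of the permutation into P by Schensted row insertion, recording in Q the position of each new cell.

Insert 1: appended to row 1. P = [[1]].
Insert 3: appended to row 1. P = [[1, 3]].
Insert 2: 2 bumps 3 from row 1; 3 starts row 2. P = [[1, 2], [3]].
Insert 4: appended to row 1. P = [[1, 2, 4], [3]].

So P = [[1, 2, 4], [3]], Q = [[1, 2, 4], [3]].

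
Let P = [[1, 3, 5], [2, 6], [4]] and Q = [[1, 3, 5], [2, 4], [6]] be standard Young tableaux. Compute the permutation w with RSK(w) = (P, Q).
4 2 6 3 5 1

Reverse the RSK construction: for i from n down to 1, find the cell of Q containing i, remove the entry at that cell from P, and reverse-bump it up through P; the value ejected from row 1 is w(i).

Step i=6: Q has 6 at row 3, column 1; remove 4 from row 3 of P and reverse-bump: 4 enters row 2 and ejects 2; 2 enters row 1 and ejects 1. So w(6) = 1. P is now [[2, 3, 5], [4, 6]].
Step i=5: Q has 5 at row 1, column 3; remove that cell from P, ejecting 5. So w(5) = 5. P is now [[2, 3], [4, 6]].
Step i=4: Q has 4 at row 2, column 2; remove 6 from row 2 of P and reverse-bump: 6 enters row 1 and ejects 3. So w(4) = 3. P is now [[2, 6], [4]].
Step i=3: Q has 3 at row 1, column 2; remove that cell from P, ejecting 6. So w(3) = 6. P is now [[2], [4]].
Step i=2: Q has 2 at row 2, column 1; remove 4 from row 2 of P and reverse-bump: 4 enters row 1 and ejects 2. So w(2) = 2. P is now [[4]].
Step i=1: Q has 1 at row 1, column 1; remove that cell from P, ejecting 4. So w(1) = 4. P is now [].

So w = 4 2 6 3 5 1.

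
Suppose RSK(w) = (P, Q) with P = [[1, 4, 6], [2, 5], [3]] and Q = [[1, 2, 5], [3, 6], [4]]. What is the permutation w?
3 5 2 1 6 4

Reverse RSK: for i = n, n-1, ..., 1, locate i in Q, remove the corresponding corner cell from P, and reverse-bump its entry up through P; the value ejected from row 1 is w(i).

So w = 3 5 2 1 6 4.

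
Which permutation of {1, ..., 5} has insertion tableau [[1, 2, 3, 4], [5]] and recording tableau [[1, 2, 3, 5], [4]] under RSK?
1 2 5 3 4

Reverse the RSK construction: for i from n down to 1, find the cell of Q containing i, remove the entry at that cell from P, and reverse-bump it up through P; the value ejected from row 1 is w(i).

Step i=5: Q has 5 at row 1, column 4; remove that cell from P, ejecting 4. So w(5) = 4. P is now [[1, 2, 3], [5]].
Step i=4: Q has 4 at row 2, column 1; remove 5 from row 2 of P and reverse-bump: 5 enters row 1 and ejects 3. So w(4) = 3. P is now [[1, 2, 5]].
Step i=3: Q has 3 at row 1, column 3; remove that cell from P, ejecting 5. So w(3) = 5. P is now [[1, 2]].
Step i=2: Q has 2 at row 1, column 2; remove that cell from P, ejecting 2. So w(2) = 2. P is now [[1]].
Step i=1: Q has 1 at row 1, column 1; remove that cell from P, ejecting 1. So w(1) = 1. P is now [].

So w = 1 2 5 3 4.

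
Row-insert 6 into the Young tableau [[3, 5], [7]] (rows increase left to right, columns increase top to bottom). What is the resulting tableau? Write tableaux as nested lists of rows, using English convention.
6 is larger than every entry of row 1, so it is appended to row 1. The new tableau is [[3, 5, 6], [7]].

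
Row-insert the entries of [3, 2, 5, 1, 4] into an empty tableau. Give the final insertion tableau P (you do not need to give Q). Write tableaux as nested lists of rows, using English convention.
P = [[1, 4], [2, 5], [3]]

Insert 3: appended to row 1. P = [[3]].
Insert 2: 2 bumps 3 from row 1; 3 starts row 2. P = [[2], [3]].
Insert 5: appended to row 1. P = [[2, 5], [3]].
Insert 1: 1 bumps 2 from row 1; 2 bumps 3 from row 2; 3 starts row 3. P = [[1, 5], [2], [3]].
Insert 4: 4 bumps 5 from row 1; 5 appends to row 2. P = [[1, 4], [2, 5], [3]].

So P = [[1, 4], [2, 5], [3]].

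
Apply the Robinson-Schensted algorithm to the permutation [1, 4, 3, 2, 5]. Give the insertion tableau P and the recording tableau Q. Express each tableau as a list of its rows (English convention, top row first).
P = [[1, 2, 5], [3], [4]], Q = [[1, 2, 5], [3], [4]]

Insert each entry of the permutation into P by Schensted row insertion, recording in Q the position of each new cell.

Insert 1: appended to row 1. P = [[1]].
Insert 4: appended to row 1. P = [[1, 4]].
Insert 3: 3 bumps 4 from row 1; 4 starts row 2. P = [[1, 3], [4]].
Insert 2: 2 bumps 3 from row 1; 3 bumps 4 from row 2; 4 starts row 3. P = [[1, 2], [3], [4]].
Insert 5: appended to row 1. P = [[1, 2, 5], [3], [4]].

So P = [[1, 2, 5], [3], [4]], Q = [[1, 2, 5], [3], [4]].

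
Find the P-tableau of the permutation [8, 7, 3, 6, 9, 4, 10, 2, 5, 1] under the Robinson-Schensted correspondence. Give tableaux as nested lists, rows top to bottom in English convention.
P = [[1, 4, 5, 10], [2, 9], [3], [6], [7], [8]]

Insert 8: appended to row 1. P = [[8]].
Insert 7: 7 bumps 8 from row 1; 8 starts row 2. P = [[7], [8]].
Insert 3: 3 bumps 7 from row 1; 7 bumps 8 from row 2; 8 starts row 3. P = [[3], [7], [8]].
Insert 6: appended to row 1. P = [[3, 6], [7], [8]].
Insert 9: appended to row 1. P = [[3, 6, 9], [7], [8]].
Insert 4: 4 bumps 6 from row 1; 6 bumps 7 from row 2; 7 bumps 8 from row 3; 8 starts row 4. P = [[3, 4, 9], [6], [7], [8]].
Insert 10: appended to row 1. P = [[3, 4, 9, 10], [6], [7], [8]].
Insert 2: 2 bumps 3 from row 1; 3 bumps 6 from row 2; 6 bumps 7 from row 3; 7 bumps 8 from row 4; 8 starts row 5. P = [[2, 4, 9, 10], [3], [6], [7], [8]].
Insert 5: 5 bumps 9 from row 1; 9 appends to row 2. P = [[2, 4, 5, 10], [3, 9], [6], [7], [8]].
Insert 1: 1 bumps 2 from row 1; 2 bumps 3 from row 2; 3 bumps 6 from row 3; 6 bumps 7 from row 4; 7 bumps 8 from row 5; 8 starts row 6. P = [[1, 4, 5, 10], [2, 9], [3], [6], [7], [8]].

So P = [[1, 4, 5, 10], [2, 9], [3], [6], [7], [8]].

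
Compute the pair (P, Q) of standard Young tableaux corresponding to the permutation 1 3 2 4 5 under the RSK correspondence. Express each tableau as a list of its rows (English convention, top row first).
Insert each entry of the permutation into P by Schensted row insertion, recording in Q the position of each new cell.

Insert 1: appended to row 1. P = [[1]].
Insert 3: appended to row 1. P = [[1, 3]].
Insert 2: 2 bumps 3 from row 1; 3 starts row 2. P = [[1, 2], [3]].
Insert 4: appended to row 1. P = [[1, 2, 4], [3]].
Insert 5: appended to row 1. P = [[1, 2, 4, 5], [3]].

So P = [[1, 2, 4, 5], [3]], Q = [[1, 2, 4, 5], [3]].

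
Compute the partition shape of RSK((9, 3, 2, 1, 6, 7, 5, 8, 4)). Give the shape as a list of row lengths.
[4, 2, 2, 1]

RSK row insertion gives P = [[1, 4, 7, 8], [2, 5], [3, 6], [9]], which has shape [4, 2, 2, 1].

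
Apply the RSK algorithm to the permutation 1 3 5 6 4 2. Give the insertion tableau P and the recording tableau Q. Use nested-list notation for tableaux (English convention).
Insert each entry of the permutation into P by Schensted row insertion, recording in Q the position of each new cell.

Insert 1: appended to row 1. P = [[1]].
Insert 3: appended to row 1. P = [[1, 3]].
Insert 5: appended to row 1. P = [[1, 3, 5]].
Insert 6: appended to row 1. P = [[1, 3, 5, 6]].
Insert 4: 4 bumps 5 from row 1; 5 starts row 2. P = [[1, 3, 4, 6], [5]].
Insert 2: 2 bumps 3 from row 1; 3 bumps 5 from row 2; 5 starts row 3. P = [[1, 2, 4, 6], [3], [5]].

So P = [[1, 2, 4, 6], [3], [5]], Q = [[1, 2, 3, 4], [5], [6]].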